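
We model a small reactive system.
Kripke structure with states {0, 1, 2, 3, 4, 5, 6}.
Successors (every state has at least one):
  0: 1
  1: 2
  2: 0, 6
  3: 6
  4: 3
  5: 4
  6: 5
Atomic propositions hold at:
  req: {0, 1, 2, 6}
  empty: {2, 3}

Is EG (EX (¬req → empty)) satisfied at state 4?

Sat(¬req) = {3, 4, 5}
Sat(¬req → empty) = {0, 1, 2, 3, 6}
Sat(EX (¬req → empty)) = {s : some successor in {0, 1, 2, 3, 6}} = {0, 1, 2, 3, 4}
EG (EX (¬req → empty)): greatest fixpoint, start Z0 = {0, 1, 2, 3, 4}, keep only states in Sat with some successor in Z. Z1 = {0, 1, 2, 4}; Z2 = {0, 1, 2}; fixed.
Sat(EG (EX (¬req → empty))) = {0, 1, 2}
4 ∉ Sat(EG (EX (¬req → empty))) = {0, 1, 2}, so the formula does not hold at 4.

No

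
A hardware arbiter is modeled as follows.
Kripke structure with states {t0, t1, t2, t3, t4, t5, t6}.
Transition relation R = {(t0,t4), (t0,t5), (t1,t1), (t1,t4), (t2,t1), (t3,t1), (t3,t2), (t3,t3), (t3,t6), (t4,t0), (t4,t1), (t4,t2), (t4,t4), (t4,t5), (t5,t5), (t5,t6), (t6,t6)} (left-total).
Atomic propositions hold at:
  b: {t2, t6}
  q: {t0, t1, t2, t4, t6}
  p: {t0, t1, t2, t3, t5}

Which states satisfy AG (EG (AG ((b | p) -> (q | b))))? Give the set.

Sat(b | p) = {t0, t1, t2, t3, t5, t6}
Sat(q | b) = {t0, t1, t2, t4, t6}
Sat((b | p) -> (q | b)) = {t0, t1, t2, t4, t6}
AG ((b | p) -> (q | b)): greatest fixpoint, start Z0 = {t0, t1, t2, t4, t6}, keep only states in Sat with every successor in Z. Z1 = {t1, t2, t6}; Z2 = {t2, t6}; Z3 = {t6}; fixed.
Sat(AG ((b | p) -> (q | b))) = {t6}
EG (AG ((b | p) -> (q | b))): greatest fixpoint, start Z0 = {t6}, keep only states in Sat with some successor in Z. Already a fixed point.
Sat(EG (AG ((b | p) -> (q | b)))) = {t6}
AG (EG (AG ((b | p) -> (q | b)))): greatest fixpoint, start Z0 = {t6}, keep only states in Sat with every successor in Z. Already a fixed point.
Sat(AG (EG (AG ((b | p) -> (q | b))))) = {t6}

{t6}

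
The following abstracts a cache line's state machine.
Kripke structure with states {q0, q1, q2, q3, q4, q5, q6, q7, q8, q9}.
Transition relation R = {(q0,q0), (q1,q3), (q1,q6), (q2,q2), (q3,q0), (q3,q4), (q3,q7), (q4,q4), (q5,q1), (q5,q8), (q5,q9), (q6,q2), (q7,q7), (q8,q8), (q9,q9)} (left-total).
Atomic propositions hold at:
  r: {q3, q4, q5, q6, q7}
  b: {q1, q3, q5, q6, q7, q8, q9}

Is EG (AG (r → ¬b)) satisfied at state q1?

No

Sat(¬b) = {q0, q2, q4}
Sat(r → ¬b) = {q0, q1, q2, q4, q8, q9}
AG (r → ¬b): greatest fixpoint, start Z0 = {q0, q1, q2, q4, q8, q9}, keep only states in Sat with every successor in Z. Z1 = {q0, q2, q4, q8, q9}; fixed.
Sat(AG (r → ¬b)) = {q0, q2, q4, q8, q9}
EG (AG (r → ¬b)): greatest fixpoint, start Z0 = {q0, q2, q4, q8, q9}, keep only states in Sat with some successor in Z. Already a fixed point.
Sat(EG (AG (r → ¬b))) = {q0, q2, q4, q8, q9}
q1 ∉ Sat(EG (AG (r → ¬b))) = {q0, q2, q4, q8, q9}, so the formula does not hold at q1.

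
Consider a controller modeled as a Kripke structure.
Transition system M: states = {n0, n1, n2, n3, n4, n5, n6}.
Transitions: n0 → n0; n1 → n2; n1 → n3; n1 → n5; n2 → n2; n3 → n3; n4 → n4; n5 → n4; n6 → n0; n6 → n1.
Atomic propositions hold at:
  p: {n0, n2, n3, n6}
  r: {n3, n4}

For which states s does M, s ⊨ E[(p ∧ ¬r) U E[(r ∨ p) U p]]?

{n0, n2, n3, n6}

Sat(¬r) = {n0, n1, n2, n5, n6}
Sat(p ∧ ¬r) = {n0, n2, n6}
Sat(r ∨ p) = {n0, n2, n3, n4, n6}
E[(r ∨ p) U p]: least fixpoint, start Z0 = Sat(p) = {n0, n2, n3, n6}, add states in Sat(r ∨ p) with some successor in Z. Already a fixed point.
Sat(E[(r ∨ p) U p]) = {n0, n2, n3, n6}
E[(p ∧ ¬r) U E[(r ∨ p) U p]]: least fixpoint, start Z0 = Sat(E[(r ∨ p) U p]) = {n0, n2, n3, n6}, add states in Sat(p ∧ ¬r) with some successor in Z. Already a fixed point.
Sat(E[(p ∧ ¬r) U E[(r ∨ p) U p]]) = {n0, n2, n3, n6}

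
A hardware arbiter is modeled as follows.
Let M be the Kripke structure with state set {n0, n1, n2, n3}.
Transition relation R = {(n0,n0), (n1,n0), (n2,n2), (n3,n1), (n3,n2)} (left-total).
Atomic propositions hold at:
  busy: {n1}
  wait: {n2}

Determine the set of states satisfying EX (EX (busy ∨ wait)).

Sat(busy ∨ wait) = {n1, n2}
Sat(EX (busy ∨ wait)) = {s : some successor in {n1, n2}} = {n2, n3}
Sat(EX (EX (busy ∨ wait))) = {s : some successor in {n2, n3}} = {n2, n3}

{n2, n3}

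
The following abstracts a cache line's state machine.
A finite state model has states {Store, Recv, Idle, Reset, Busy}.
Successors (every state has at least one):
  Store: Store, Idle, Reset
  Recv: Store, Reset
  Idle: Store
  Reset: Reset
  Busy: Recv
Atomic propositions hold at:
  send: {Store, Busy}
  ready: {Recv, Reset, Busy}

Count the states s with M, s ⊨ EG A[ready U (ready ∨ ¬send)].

3

Sat(¬send) = {Recv, Idle, Reset}
Sat(ready ∨ ¬send) = {Recv, Idle, Reset, Busy}
A[ready U (ready ∨ ¬send)]: least fixpoint, start Z0 = Sat((ready ∨ ¬send)) = {Recv, Idle, Reset, Busy}, add states in Sat(ready) with every successor in Z. Already a fixed point.
Sat(A[ready U (ready ∨ ¬send)]) = {Recv, Idle, Reset, Busy}
EG A[ready U (ready ∨ ¬send)]: greatest fixpoint, start Z0 = {Recv, Idle, Reset, Busy}, keep only states in Sat with some successor in Z. Z1 = {Recv, Reset, Busy}; fixed.
Sat(EG A[ready U (ready ∨ ¬send)]) = {Recv, Reset, Busy}
|Sat(EG A[ready U (ready ∨ ¬send)])| = |{Recv, Reset, Busy}| = 3.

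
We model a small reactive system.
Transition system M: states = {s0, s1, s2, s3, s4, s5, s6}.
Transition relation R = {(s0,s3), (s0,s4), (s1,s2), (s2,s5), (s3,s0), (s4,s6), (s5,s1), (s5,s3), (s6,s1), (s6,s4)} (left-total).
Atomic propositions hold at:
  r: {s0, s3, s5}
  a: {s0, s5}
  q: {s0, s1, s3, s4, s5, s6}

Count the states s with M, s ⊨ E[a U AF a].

5

AF a: least fixpoint, start Z0 = {s0, s5}, add states with every successor in Z. Z1 = {s0, s2, s3, s5}; Z2 = {s0, s1, s2, s3, s5}; fixed.
Sat(AF a) = {s0, s1, s2, s3, s5}
E[a U AF a]: least fixpoint, start Z0 = Sat(AF a) = {s0, s1, s2, s3, s5}, add states in Sat(a) with some successor in Z. Already a fixed point.
Sat(E[a U AF a]) = {s0, s1, s2, s3, s5}
|Sat(E[a U AF a])| = |{s0, s1, s2, s3, s5}| = 5.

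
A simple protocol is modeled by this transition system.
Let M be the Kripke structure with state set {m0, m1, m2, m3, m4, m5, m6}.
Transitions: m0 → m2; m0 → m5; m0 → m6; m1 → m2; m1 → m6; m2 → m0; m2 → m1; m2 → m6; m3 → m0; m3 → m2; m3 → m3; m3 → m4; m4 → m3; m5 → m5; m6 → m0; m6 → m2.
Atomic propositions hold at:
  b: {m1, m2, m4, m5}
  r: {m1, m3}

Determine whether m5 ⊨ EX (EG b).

EG b: greatest fixpoint, start Z0 = {m1, m2, m4, m5}, keep only states in Sat with some successor in Z. Z1 = {m1, m2, m5}; fixed.
Sat(EG b) = {m1, m2, m5}
Sat(EX (EG b)) = {s : some successor in {m1, m2, m5}} = {m0, m1, m2, m3, m5, m6}
m5 ∈ Sat(EX (EG b)) = {m0, m1, m2, m3, m5, m6}, so the formula holds at m5.

Yes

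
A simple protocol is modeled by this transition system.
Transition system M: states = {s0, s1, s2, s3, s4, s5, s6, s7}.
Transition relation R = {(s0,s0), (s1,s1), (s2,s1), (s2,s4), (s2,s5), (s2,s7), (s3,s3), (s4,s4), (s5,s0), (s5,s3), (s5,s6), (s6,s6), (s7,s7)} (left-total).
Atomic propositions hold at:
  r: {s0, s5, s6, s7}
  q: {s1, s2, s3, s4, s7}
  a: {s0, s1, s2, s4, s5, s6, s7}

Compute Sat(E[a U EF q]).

EF q: least fixpoint, start Z0 = {s1, s2, s3, s4, s7}, add states with some successor in Z. Z1 = {s1, s2, s3, s4, s5, s7}; fixed.
Sat(EF q) = {s1, s2, s3, s4, s5, s7}
E[a U EF q]: least fixpoint, start Z0 = Sat(EF q) = {s1, s2, s3, s4, s5, s7}, add states in Sat(a) with some successor in Z. Already a fixed point.
Sat(E[a U EF q]) = {s1, s2, s3, s4, s5, s7}

{s1, s2, s3, s4, s5, s7}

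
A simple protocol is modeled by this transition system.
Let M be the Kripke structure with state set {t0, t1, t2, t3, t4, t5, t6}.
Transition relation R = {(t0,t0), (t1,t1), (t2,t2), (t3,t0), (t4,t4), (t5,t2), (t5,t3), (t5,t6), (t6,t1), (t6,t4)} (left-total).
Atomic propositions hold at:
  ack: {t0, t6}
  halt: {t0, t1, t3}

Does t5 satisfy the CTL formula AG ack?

No

AG ack: greatest fixpoint, start Z0 = {t0, t6}, keep only states in Sat with every successor in Z. Z1 = {t0}; fixed.
Sat(AG ack) = {t0}
t5 ∉ Sat(AG ack) = {t0}, so the formula does not hold at t5.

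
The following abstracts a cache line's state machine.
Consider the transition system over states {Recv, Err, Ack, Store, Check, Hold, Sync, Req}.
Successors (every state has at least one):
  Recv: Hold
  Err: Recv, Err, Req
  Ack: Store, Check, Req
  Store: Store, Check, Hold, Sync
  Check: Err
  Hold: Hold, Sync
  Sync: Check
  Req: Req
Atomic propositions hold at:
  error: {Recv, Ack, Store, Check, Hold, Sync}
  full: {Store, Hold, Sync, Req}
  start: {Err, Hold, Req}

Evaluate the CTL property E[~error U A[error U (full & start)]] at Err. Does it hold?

Sat(~error) = {Err, Req}
Sat(full & start) = {Hold, Req}
A[error U (full & start)]: least fixpoint, start Z0 = Sat((full & start)) = {Hold, Req}, add states in Sat(error) with every successor in Z. Z1 = {Recv, Hold, Req}; fixed.
Sat(A[error U (full & start)]) = {Recv, Hold, Req}
E[~error U A[error U (full & start)]]: least fixpoint, start Z0 = Sat(A[error U (full & start)]) = {Recv, Hold, Req}, add states in Sat(~error) with some successor in Z. Z1 = {Recv, Err, Hold, Req}; fixed.
Sat(E[~error U A[error U (full & start)]]) = {Recv, Err, Hold, Req}
Err ∈ Sat(E[~error U A[error U (full & start)]]) = {Recv, Err, Hold, Req}, so the formula holds at Err.

Yes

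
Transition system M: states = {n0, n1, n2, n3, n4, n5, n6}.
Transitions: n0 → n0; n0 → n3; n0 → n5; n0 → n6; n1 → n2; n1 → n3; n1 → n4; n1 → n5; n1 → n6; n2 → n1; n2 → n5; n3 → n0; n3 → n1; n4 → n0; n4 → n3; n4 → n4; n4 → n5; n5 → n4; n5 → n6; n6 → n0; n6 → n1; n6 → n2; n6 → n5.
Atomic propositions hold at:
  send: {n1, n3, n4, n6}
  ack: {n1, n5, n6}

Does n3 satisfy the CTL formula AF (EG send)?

Yes

EG send: greatest fixpoint, start Z0 = {n1, n3, n4, n6}, keep only states in Sat with some successor in Z. Already a fixed point.
Sat(EG send) = {n1, n3, n4, n6}
AF (EG send): least fixpoint, start Z0 = {n1, n3, n4, n6}, add states with every successor in Z. Z1 = {n1, n3, n4, n5, n6}; Z2 = {n1, n2, n3, n4, n5, n6}; fixed.
Sat(AF (EG send)) = {n1, n2, n3, n4, n5, n6}
n3 ∈ Sat(AF (EG send)) = {n1, n2, n3, n4, n5, n6}, so the formula holds at n3.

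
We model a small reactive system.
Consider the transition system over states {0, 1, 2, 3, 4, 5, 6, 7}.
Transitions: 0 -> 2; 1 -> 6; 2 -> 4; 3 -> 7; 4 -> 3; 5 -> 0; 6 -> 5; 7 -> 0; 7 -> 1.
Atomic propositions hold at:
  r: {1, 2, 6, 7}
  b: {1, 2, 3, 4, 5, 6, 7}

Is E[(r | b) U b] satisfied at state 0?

Sat(r | b) = {1, 2, 3, 4, 5, 6, 7}
E[(r | b) U b]: least fixpoint, start Z0 = Sat(b) = {1, 2, 3, 4, 5, 6, 7}, add states in Sat(r | b) with some successor in Z. Already a fixed point.
Sat(E[(r | b) U b]) = {1, 2, 3, 4, 5, 6, 7}
0 ∉ Sat(E[(r | b) U b]) = {1, 2, 3, 4, 5, 6, 7}, so the formula does not hold at 0.

No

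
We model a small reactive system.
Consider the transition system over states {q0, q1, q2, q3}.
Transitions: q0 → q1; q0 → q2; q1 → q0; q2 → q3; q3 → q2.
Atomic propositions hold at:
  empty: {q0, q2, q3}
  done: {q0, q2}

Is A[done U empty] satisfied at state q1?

A[done U empty]: least fixpoint, start Z0 = Sat(empty) = {q0, q2, q3}, add states in Sat(done) with every successor in Z. Already a fixed point.
Sat(A[done U empty]) = {q0, q2, q3}
q1 ∉ Sat(A[done U empty]) = {q0, q2, q3}, so the formula does not hold at q1.

No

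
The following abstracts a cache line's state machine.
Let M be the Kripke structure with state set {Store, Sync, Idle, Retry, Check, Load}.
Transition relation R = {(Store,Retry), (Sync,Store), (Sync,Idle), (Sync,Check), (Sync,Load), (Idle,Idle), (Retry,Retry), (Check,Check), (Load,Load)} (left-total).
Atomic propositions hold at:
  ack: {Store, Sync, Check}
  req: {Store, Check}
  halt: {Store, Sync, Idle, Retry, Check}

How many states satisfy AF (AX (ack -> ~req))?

Sat(~req) = {Sync, Idle, Retry, Load}
Sat(ack -> ~req) = {Sync, Idle, Retry, Load}
Sat(AX (ack -> ~req)) = {s : every successor in {Sync, Idle, Retry, Load}} = {Store, Idle, Retry, Load}
AF (AX (ack -> ~req)): least fixpoint, start Z0 = {Store, Idle, Retry, Load}, add states with every successor in Z. Already a fixed point.
Sat(AF (AX (ack -> ~req))) = {Store, Idle, Retry, Load}
|Sat(AF (AX (ack -> ~req)))| = |{Store, Idle, Retry, Load}| = 4.

4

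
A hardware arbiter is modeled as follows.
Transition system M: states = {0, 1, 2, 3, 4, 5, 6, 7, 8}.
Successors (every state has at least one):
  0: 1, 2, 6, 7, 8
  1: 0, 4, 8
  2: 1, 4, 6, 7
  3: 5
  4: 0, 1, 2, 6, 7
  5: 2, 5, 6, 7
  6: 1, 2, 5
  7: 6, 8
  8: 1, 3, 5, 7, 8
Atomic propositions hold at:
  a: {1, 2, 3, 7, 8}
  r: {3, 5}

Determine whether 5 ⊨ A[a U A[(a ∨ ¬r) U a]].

No

Sat(¬r) = {0, 1, 2, 4, 6, 7, 8}
Sat(a ∨ ¬r) = {0, 1, 2, 3, 4, 6, 7, 8}
A[(a ∨ ¬r) U a]: least fixpoint, start Z0 = Sat(a) = {1, 2, 3, 7, 8}, add states in Sat(a ∨ ¬r) with every successor in Z. Already a fixed point.
Sat(A[(a ∨ ¬r) U a]) = {1, 2, 3, 7, 8}
A[a U A[(a ∨ ¬r) U a]]: least fixpoint, start Z0 = Sat(A[(a ∨ ¬r) U a]) = {1, 2, 3, 7, 8}, add states in Sat(a) with every successor in Z. Already a fixed point.
Sat(A[a U A[(a ∨ ¬r) U a]]) = {1, 2, 3, 7, 8}
5 ∉ Sat(A[a U A[(a ∨ ¬r) U a]]) = {1, 2, 3, 7, 8}, so the formula does not hold at 5.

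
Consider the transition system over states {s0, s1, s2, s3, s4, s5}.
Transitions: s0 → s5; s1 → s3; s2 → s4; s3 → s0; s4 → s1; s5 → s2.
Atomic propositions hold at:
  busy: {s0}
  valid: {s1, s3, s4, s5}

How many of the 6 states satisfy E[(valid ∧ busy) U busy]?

Sat(valid ∧ busy) = ∅
E[(valid ∧ busy) U busy]: least fixpoint, start Z0 = Sat(busy) = {s0}, add states in Sat(valid ∧ busy) with some successor in Z. Already a fixed point.
Sat(E[(valid ∧ busy) U busy]) = {s0}
|Sat(E[(valid ∧ busy) U busy])| = |{s0}| = 1.

1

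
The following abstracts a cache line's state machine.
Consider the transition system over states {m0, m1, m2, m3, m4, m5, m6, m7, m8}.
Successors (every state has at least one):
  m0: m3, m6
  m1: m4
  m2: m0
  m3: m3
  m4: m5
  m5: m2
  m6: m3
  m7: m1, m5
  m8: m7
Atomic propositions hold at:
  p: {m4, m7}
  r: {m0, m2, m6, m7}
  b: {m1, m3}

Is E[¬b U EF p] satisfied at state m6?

Sat(¬b) = {m0, m2, m4, m5, m6, m7, m8}
EF p: least fixpoint, start Z0 = {m4, m7}, add states with some successor in Z. Z1 = {m1, m4, m7, m8}; fixed.
Sat(EF p) = {m1, m4, m7, m8}
E[¬b U EF p]: least fixpoint, start Z0 = Sat(EF p) = {m1, m4, m7, m8}, add states in Sat(¬b) with some successor in Z. Already a fixed point.
Sat(E[¬b U EF p]) = {m1, m4, m7, m8}
m6 ∉ Sat(E[¬b U EF p]) = {m1, m4, m7, m8}, so the formula does not hold at m6.

No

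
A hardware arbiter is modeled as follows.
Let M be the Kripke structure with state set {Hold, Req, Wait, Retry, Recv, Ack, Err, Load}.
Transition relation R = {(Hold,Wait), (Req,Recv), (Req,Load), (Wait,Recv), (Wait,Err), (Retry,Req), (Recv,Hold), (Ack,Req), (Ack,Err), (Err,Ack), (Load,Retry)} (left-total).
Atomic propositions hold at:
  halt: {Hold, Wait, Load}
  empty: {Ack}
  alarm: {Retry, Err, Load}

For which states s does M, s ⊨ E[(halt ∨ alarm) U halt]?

{Hold, Wait, Load}

Sat(halt ∨ alarm) = {Hold, Wait, Retry, Err, Load}
E[(halt ∨ alarm) U halt]: least fixpoint, start Z0 = Sat(halt) = {Hold, Wait, Load}, add states in Sat(halt ∨ alarm) with some successor in Z. Already a fixed point.
Sat(E[(halt ∨ alarm) U halt]) = {Hold, Wait, Load}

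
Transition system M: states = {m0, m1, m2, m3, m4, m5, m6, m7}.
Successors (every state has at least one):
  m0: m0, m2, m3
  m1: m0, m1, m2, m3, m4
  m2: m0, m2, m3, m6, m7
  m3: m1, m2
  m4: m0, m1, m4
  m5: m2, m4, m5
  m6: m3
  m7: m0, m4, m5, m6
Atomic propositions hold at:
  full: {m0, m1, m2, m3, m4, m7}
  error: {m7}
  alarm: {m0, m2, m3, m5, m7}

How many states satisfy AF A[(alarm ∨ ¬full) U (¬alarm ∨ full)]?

7

Sat(¬full) = {m5, m6}
Sat(alarm ∨ ¬full) = {m0, m2, m3, m5, m6, m7}
Sat(¬alarm) = {m1, m4, m6}
Sat(¬alarm ∨ full) = {m0, m1, m2, m3, m4, m6, m7}
A[(alarm ∨ ¬full) U (¬alarm ∨ full)]: least fixpoint, start Z0 = Sat((¬alarm ∨ full)) = {m0, m1, m2, m3, m4, m6, m7}, add states in Sat(alarm ∨ ¬full) with every successor in Z. Already a fixed point.
Sat(A[(alarm ∨ ¬full) U (¬alarm ∨ full)]) = {m0, m1, m2, m3, m4, m6, m7}
AF A[(alarm ∨ ¬full) U (¬alarm ∨ full)]: least fixpoint, start Z0 = {m0, m1, m2, m3, m4, m6, m7}, add states with every successor in Z. Already a fixed point.
Sat(AF A[(alarm ∨ ¬full) U (¬alarm ∨ full)]) = {m0, m1, m2, m3, m4, m6, m7}
|Sat(AF A[(alarm ∨ ¬full) U (¬alarm ∨ full)])| = |{m0, m1, m2, m3, m4, m6, m7}| = 7.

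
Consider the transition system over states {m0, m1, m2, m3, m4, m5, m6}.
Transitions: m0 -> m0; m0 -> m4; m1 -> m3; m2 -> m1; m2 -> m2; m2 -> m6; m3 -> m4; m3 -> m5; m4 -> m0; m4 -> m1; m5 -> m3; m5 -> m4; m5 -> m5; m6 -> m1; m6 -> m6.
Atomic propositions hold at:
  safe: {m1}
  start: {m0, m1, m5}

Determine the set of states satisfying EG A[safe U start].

{m0, m5}

A[safe U start]: least fixpoint, start Z0 = Sat(start) = {m0, m1, m5}, add states in Sat(safe) with every successor in Z. Already a fixed point.
Sat(A[safe U start]) = {m0, m1, m5}
EG A[safe U start]: greatest fixpoint, start Z0 = {m0, m1, m5}, keep only states in Sat with some successor in Z. Z1 = {m0, m5}; fixed.
Sat(EG A[safe U start]) = {m0, m5}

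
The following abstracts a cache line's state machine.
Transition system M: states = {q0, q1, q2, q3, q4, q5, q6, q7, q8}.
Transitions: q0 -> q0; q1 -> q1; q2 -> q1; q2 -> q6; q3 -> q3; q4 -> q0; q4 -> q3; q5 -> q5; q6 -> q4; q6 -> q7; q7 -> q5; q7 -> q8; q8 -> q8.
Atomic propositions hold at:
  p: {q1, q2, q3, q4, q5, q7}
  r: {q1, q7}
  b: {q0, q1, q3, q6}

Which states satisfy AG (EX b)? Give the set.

Sat(EX b) = {s : some successor in {q0, q1, q3, q6}} = {q0, q1, q2, q3, q4}
AG (EX b): greatest fixpoint, start Z0 = {q0, q1, q2, q3, q4}, keep only states in Sat with every successor in Z. Z1 = {q0, q1, q3, q4}; fixed.
Sat(AG (EX b)) = {q0, q1, q3, q4}

{q0, q1, q3, q4}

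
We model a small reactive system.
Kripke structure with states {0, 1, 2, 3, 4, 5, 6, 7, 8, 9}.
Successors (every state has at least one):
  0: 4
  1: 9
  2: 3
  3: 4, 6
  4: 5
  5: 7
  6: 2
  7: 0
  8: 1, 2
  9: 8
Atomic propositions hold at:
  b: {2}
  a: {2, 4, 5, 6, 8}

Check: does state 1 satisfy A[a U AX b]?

No

Sat(AX b) = {s : every successor in {2}} = {6}
A[a U AX b]: least fixpoint, start Z0 = Sat(AX b) = {6}, add states in Sat(a) with every successor in Z. Already a fixed point.
Sat(A[a U AX b]) = {6}
1 ∉ Sat(A[a U AX b]) = {6}, so the formula does not hold at 1.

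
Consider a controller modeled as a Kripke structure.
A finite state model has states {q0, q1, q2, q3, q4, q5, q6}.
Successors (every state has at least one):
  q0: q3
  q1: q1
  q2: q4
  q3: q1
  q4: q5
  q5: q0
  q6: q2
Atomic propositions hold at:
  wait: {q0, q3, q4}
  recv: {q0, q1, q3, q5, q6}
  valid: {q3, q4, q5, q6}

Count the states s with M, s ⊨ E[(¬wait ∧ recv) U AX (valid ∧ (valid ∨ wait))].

5

Sat(¬wait) = {q1, q2, q5, q6}
Sat(¬wait ∧ recv) = {q1, q5, q6}
Sat(valid ∨ wait) = {q0, q3, q4, q5, q6}
Sat(valid ∧ (valid ∨ wait)) = {q3, q4, q5, q6}
Sat(AX (valid ∧ (valid ∨ wait))) = {s : every successor in {q3, q4, q5, q6}} = {q0, q2, q4}
E[(¬wait ∧ recv) U AX (valid ∧ (valid ∨ wait))]: least fixpoint, start Z0 = Sat(AX (valid ∧ (valid ∨ wait))) = {q0, q2, q4}, add states in Sat(¬wait ∧ recv) with some successor in Z. Z1 = {q0, q2, q4, q5, q6}; fixed.
Sat(E[(¬wait ∧ recv) U AX (valid ∧ (valid ∨ wait))]) = {q0, q2, q4, q5, q6}
|Sat(E[(¬wait ∧ recv) U AX (valid ∧ (valid ∨ wait))])| = |{q0, q2, q4, q5, q6}| = 5.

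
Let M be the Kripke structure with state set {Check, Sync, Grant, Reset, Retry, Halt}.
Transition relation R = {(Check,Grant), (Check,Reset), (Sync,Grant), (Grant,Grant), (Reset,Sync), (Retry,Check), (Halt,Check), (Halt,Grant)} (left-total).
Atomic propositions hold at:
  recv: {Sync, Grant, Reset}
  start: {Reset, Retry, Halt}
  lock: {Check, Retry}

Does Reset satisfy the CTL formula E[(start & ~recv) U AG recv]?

Yes

Sat(~recv) = {Check, Retry, Halt}
Sat(start & ~recv) = {Retry, Halt}
AG recv: greatest fixpoint, start Z0 = {Sync, Grant, Reset}, keep only states in Sat with every successor in Z. Already a fixed point.
Sat(AG recv) = {Sync, Grant, Reset}
E[(start & ~recv) U AG recv]: least fixpoint, start Z0 = Sat(AG recv) = {Sync, Grant, Reset}, add states in Sat(start & ~recv) with some successor in Z. Z1 = {Sync, Grant, Reset, Halt}; fixed.
Sat(E[(start & ~recv) U AG recv]) = {Sync, Grant, Reset, Halt}
Reset ∈ Sat(E[(start & ~recv) U AG recv]) = {Sync, Grant, Reset, Halt}, so the formula holds at Reset.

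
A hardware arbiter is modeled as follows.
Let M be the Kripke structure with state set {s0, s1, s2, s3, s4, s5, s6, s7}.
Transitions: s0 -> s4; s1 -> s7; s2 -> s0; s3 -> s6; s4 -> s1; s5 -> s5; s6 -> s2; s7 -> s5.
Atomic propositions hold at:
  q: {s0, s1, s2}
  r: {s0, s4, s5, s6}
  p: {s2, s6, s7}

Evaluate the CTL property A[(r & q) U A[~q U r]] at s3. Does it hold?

Yes

Sat(r & q) = {s0}
Sat(~q) = {s3, s4, s5, s6, s7}
A[~q U r]: least fixpoint, start Z0 = Sat(r) = {s0, s4, s5, s6}, add states in Sat(~q) with every successor in Z. Z1 = {s0, s3, s4, s5, s6, s7}; fixed.
Sat(A[~q U r]) = {s0, s3, s4, s5, s6, s7}
A[(r & q) U A[~q U r]]: least fixpoint, start Z0 = Sat(A[~q U r]) = {s0, s3, s4, s5, s6, s7}, add states in Sat(r & q) with every successor in Z. Already a fixed point.
Sat(A[(r & q) U A[~q U r]]) = {s0, s3, s4, s5, s6, s7}
s3 ∈ Sat(A[(r & q) U A[~q U r]]) = {s0, s3, s4, s5, s6, s7}, so the formula holds at s3.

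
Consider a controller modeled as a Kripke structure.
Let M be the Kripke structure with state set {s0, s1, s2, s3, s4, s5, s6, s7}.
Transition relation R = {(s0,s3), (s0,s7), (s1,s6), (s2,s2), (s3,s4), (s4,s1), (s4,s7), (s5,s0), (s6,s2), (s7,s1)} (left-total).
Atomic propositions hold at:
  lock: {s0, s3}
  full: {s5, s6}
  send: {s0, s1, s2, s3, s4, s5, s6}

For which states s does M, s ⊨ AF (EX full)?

{s0, s1, s3, s4, s5, s7}

Sat(EX full) = {s : some successor in {s5, s6}} = {s1}
AF (EX full): least fixpoint, start Z0 = {s1}, add states with every successor in Z. Z1 = {s1, s7}; Z2 = {s1, s4, s7}; Z3 = {s1, s3, s4, s7}; Z4 = {s0, s1, s3, s4, s7}; Z5 = {s0, s1, s3, s4, s5, s7}; fixed.
Sat(AF (EX full)) = {s0, s1, s3, s4, s5, s7}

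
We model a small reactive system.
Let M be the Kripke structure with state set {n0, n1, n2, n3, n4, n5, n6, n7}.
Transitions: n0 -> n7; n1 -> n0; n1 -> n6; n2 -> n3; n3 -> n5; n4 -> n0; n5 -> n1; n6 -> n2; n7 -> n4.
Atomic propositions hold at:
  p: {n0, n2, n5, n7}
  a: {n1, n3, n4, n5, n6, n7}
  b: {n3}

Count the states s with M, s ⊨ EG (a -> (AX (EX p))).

5

Sat(EX p) = {s : some successor in {n0, n2, n5, n7}} = {n0, n1, n3, n4, n6}
Sat(AX (EX p)) = {s : every successor in {n0, n1, n3, n4, n6}} = {n1, n2, n4, n5, n7}
Sat(a -> (AX (EX p))) = {n0, n1, n2, n4, n5, n7}
EG (a -> (AX (EX p))): greatest fixpoint, start Z0 = {n0, n1, n2, n4, n5, n7}, keep only states in Sat with some successor in Z. Z1 = {n0, n1, n4, n5, n7}; fixed.
Sat(EG (a -> (AX (EX p)))) = {n0, n1, n4, n5, n7}
|Sat(EG (a -> (AX (EX p))))| = |{n0, n1, n4, n5, n7}| = 5.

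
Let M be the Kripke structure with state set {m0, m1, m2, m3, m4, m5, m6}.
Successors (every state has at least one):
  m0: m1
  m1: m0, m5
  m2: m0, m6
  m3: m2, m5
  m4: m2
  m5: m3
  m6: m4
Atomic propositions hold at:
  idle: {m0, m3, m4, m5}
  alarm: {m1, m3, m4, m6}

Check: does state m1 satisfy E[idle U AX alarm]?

Sat(AX alarm) = {s : every successor in {m1, m3, m4, m6}} = {m0, m5, m6}
E[idle U AX alarm]: least fixpoint, start Z0 = Sat(AX alarm) = {m0, m5, m6}, add states in Sat(idle) with some successor in Z. Z1 = {m0, m3, m5, m6}; fixed.
Sat(E[idle U AX alarm]) = {m0, m3, m5, m6}
m1 ∉ Sat(E[idle U AX alarm]) = {m0, m3, m5, m6}, so the formula does not hold at m1.

No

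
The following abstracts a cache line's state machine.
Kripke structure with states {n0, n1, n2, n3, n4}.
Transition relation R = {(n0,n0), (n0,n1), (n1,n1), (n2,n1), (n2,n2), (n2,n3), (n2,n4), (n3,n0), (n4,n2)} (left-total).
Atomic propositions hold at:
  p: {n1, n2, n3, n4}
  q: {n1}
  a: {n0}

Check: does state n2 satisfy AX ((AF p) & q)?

No

AF p: least fixpoint, start Z0 = {n1, n2, n3, n4}, add states with every successor in Z. Already a fixed point.
Sat(AF p) = {n1, n2, n3, n4}
Sat((AF p) & q) = {n1}
Sat(AX ((AF p) & q)) = {s : every successor in {n1}} = {n1}
n2 ∉ Sat(AX ((AF p) & q)) = {n1}, so the formula does not hold at n2.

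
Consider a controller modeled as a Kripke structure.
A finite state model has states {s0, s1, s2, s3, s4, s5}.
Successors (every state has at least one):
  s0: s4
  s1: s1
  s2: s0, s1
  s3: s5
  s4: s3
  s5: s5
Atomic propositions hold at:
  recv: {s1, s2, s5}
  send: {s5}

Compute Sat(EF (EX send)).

{s0, s2, s3, s4, s5}

Sat(EX send) = {s : some successor in {s5}} = {s3, s5}
EF (EX send): least fixpoint, start Z0 = {s3, s5}, add states with some successor in Z. Z1 = {s3, s4, s5}; Z2 = {s0, s3, s4, s5}; Z3 = {s0, s2, s3, s4, s5}; fixed.
Sat(EF (EX send)) = {s0, s2, s3, s4, s5}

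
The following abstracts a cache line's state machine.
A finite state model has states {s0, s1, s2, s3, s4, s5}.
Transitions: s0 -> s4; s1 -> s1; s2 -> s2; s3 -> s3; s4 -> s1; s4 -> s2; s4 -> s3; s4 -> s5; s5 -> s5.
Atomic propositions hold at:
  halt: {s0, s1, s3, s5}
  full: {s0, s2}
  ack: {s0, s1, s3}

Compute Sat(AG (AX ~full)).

Sat(~full) = {s1, s3, s4, s5}
Sat(AX ~full) = {s : every successor in {s1, s3, s4, s5}} = {s0, s1, s3, s5}
AG (AX ~full): greatest fixpoint, start Z0 = {s0, s1, s3, s5}, keep only states in Sat with every successor in Z. Z1 = {s1, s3, s5}; fixed.
Sat(AG (AX ~full)) = {s1, s3, s5}

{s1, s3, s5}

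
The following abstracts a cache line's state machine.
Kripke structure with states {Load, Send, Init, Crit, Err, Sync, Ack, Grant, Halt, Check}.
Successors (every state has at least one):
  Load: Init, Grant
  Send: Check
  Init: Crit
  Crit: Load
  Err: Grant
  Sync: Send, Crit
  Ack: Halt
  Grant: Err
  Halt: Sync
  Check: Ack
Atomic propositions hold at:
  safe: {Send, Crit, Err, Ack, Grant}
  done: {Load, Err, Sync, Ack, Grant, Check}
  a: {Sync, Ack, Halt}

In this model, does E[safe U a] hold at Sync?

Yes

E[safe U a]: least fixpoint, start Z0 = Sat(a) = {Sync, Ack, Halt}, add states in Sat(safe) with some successor in Z. Already a fixed point.
Sat(E[safe U a]) = {Sync, Ack, Halt}
Sync ∈ Sat(E[safe U a]) = {Sync, Ack, Halt}, so the formula holds at Sync.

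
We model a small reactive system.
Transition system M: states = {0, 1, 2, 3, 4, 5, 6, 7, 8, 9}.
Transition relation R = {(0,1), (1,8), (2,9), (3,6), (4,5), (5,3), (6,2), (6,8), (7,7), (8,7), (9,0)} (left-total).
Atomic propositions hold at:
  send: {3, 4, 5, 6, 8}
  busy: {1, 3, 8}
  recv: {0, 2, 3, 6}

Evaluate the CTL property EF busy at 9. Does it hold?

EF busy: least fixpoint, start Z0 = {1, 3, 8}, add states with some successor in Z. Z1 = {0, 1, 3, 5, 6, 8}; Z2 = {0, 1, 3, 4, 5, 6, 8, 9}; Z3 = {0, 1, 2, 3, 4, 5, 6, 8, 9}; fixed.
Sat(EF busy) = {0, 1, 2, 3, 4, 5, 6, 8, 9}
9 ∈ Sat(EF busy) = {0, 1, 2, 3, 4, 5, 6, 8, 9}, so the formula holds at 9.

Yes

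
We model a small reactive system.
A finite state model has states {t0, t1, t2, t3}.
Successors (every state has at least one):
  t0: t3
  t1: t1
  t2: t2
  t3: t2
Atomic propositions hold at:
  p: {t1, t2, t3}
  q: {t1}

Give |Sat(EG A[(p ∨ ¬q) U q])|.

Sat(¬q) = {t0, t2, t3}
Sat(p ∨ ¬q) = {t0, t1, t2, t3}
A[(p ∨ ¬q) U q]: least fixpoint, start Z0 = Sat(q) = {t1}, add states in Sat(p ∨ ¬q) with every successor in Z. Already a fixed point.
Sat(A[(p ∨ ¬q) U q]) = {t1}
EG A[(p ∨ ¬q) U q]: greatest fixpoint, start Z0 = {t1}, keep only states in Sat with some successor in Z. Already a fixed point.
Sat(EG A[(p ∨ ¬q) U q]) = {t1}
|Sat(EG A[(p ∨ ¬q) U q])| = |{t1}| = 1.

1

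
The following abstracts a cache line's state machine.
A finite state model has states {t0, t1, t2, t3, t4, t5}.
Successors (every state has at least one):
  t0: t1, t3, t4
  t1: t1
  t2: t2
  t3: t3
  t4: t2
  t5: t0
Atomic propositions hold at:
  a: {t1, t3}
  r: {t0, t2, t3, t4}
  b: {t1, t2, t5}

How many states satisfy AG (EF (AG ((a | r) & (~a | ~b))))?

Sat(a | r) = {t0, t1, t2, t3, t4}
Sat(~a) = {t0, t2, t4, t5}
Sat(~b) = {t0, t3, t4}
Sat(~a | ~b) = {t0, t2, t3, t4, t5}
Sat((a | r) & (~a | ~b)) = {t0, t2, t3, t4}
AG ((a | r) & (~a | ~b)): greatest fixpoint, start Z0 = {t0, t2, t3, t4}, keep only states in Sat with every successor in Z. Z1 = {t2, t3, t4}; fixed.
Sat(AG ((a | r) & (~a | ~b))) = {t2, t3, t4}
EF (AG ((a | r) & (~a | ~b))): least fixpoint, start Z0 = {t2, t3, t4}, add states with some successor in Z. Z1 = {t0, t2, t3, t4}; Z2 = {t0, t2, t3, t4, t5}; fixed.
Sat(EF (AG ((a | r) & (~a | ~b)))) = {t0, t2, t3, t4, t5}
AG (EF (AG ((a | r) & (~a | ~b)))): greatest fixpoint, start Z0 = {t0, t2, t3, t4, t5}, keep only states in Sat with every successor in Z. Z1 = {t2, t3, t4, t5}; Z2 = {t2, t3, t4}; fixed.
Sat(AG (EF (AG ((a | r) & (~a | ~b))))) = {t2, t3, t4}
|Sat(AG (EF (AG ((a | r) & (~a | ~b)))))| = |{t2, t3, t4}| = 3.

3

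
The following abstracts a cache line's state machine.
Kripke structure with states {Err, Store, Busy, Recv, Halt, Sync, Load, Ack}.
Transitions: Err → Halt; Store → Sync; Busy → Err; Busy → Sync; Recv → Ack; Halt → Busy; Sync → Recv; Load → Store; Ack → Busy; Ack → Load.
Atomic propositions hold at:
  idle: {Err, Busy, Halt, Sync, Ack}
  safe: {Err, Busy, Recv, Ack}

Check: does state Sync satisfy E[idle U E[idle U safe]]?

Yes

E[idle U safe]: least fixpoint, start Z0 = Sat(safe) = {Err, Busy, Recv, Ack}, add states in Sat(idle) with some successor in Z. Z1 = {Err, Busy, Recv, Halt, Sync, Ack}; fixed.
Sat(E[idle U safe]) = {Err, Busy, Recv, Halt, Sync, Ack}
E[idle U E[idle U safe]]: least fixpoint, start Z0 = Sat(E[idle U safe]) = {Err, Busy, Recv, Halt, Sync, Ack}, add states in Sat(idle) with some successor in Z. Already a fixed point.
Sat(E[idle U E[idle U safe]]) = {Err, Busy, Recv, Halt, Sync, Ack}
Sync ∈ Sat(E[idle U E[idle U safe]]) = {Err, Busy, Recv, Halt, Sync, Ack}, so the formula holds at Sync.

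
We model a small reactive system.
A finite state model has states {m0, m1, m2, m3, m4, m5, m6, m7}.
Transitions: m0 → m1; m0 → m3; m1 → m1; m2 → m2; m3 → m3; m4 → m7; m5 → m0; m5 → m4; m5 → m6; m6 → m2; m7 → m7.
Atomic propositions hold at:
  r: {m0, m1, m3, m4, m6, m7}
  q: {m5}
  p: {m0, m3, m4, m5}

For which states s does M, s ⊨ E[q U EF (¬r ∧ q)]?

{m5}

Sat(¬r) = {m2, m5}
Sat(¬r ∧ q) = {m5}
EF (¬r ∧ q): least fixpoint, start Z0 = {m5}, add states with some successor in Z. Already a fixed point.
Sat(EF (¬r ∧ q)) = {m5}
E[q U EF (¬r ∧ q)]: least fixpoint, start Z0 = Sat(EF (¬r ∧ q)) = {m5}, add states in Sat(q) with some successor in Z. Already a fixed point.
Sat(E[q U EF (¬r ∧ q)]) = {m5}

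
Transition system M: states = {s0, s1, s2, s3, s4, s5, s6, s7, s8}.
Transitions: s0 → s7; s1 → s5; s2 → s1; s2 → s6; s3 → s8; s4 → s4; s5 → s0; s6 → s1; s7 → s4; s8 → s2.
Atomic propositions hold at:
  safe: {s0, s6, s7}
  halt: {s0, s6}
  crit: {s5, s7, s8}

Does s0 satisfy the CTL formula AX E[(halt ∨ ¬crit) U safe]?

Yes

Sat(¬crit) = {s0, s1, s2, s3, s4, s6}
Sat(halt ∨ ¬crit) = {s0, s1, s2, s3, s4, s6}
E[(halt ∨ ¬crit) U safe]: least fixpoint, start Z0 = Sat(safe) = {s0, s6, s7}, add states in Sat(halt ∨ ¬crit) with some successor in Z. Z1 = {s0, s2, s6, s7}; fixed.
Sat(E[(halt ∨ ¬crit) U safe]) = {s0, s2, s6, s7}
Sat(AX E[(halt ∨ ¬crit) U safe]) = {s : every successor in {s0, s2, s6, s7}} = {s0, s5, s8}
s0 ∈ Sat(AX E[(halt ∨ ¬crit) U safe]) = {s0, s5, s8}, so the formula holds at s0.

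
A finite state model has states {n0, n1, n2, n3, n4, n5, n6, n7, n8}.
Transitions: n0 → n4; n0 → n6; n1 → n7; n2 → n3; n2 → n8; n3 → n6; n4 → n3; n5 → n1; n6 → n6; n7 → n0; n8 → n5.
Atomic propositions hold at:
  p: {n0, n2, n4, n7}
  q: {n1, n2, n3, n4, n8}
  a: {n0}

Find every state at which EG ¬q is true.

{n0, n6, n7}

Sat(¬q) = {n0, n5, n6, n7}
EG ¬q: greatest fixpoint, start Z0 = {n0, n5, n6, n7}, keep only states in Sat with some successor in Z. Z1 = {n0, n6, n7}; fixed.
Sat(EG ¬q) = {n0, n6, n7}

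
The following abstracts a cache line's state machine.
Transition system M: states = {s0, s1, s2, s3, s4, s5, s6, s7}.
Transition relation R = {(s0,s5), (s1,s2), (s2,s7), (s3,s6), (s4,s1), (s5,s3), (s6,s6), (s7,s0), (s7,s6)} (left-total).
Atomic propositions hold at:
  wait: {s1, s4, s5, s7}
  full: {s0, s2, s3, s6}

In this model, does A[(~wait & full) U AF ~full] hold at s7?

Yes

Sat(~wait) = {s0, s2, s3, s6}
Sat(~wait & full) = {s0, s2, s3, s6}
Sat(~full) = {s1, s4, s5, s7}
AF ~full: least fixpoint, start Z0 = {s1, s4, s5, s7}, add states with every successor in Z. Z1 = {s0, s1, s2, s4, s5, s7}; fixed.
Sat(AF ~full) = {s0, s1, s2, s4, s5, s7}
A[(~wait & full) U AF ~full]: least fixpoint, start Z0 = Sat(AF ~full) = {s0, s1, s2, s4, s5, s7}, add states in Sat(~wait & full) with every successor in Z. Already a fixed point.
Sat(A[(~wait & full) U AF ~full]) = {s0, s1, s2, s4, s5, s7}
s7 ∈ Sat(A[(~wait & full) U AF ~full]) = {s0, s1, s2, s4, s5, s7}, so the formula holds at s7.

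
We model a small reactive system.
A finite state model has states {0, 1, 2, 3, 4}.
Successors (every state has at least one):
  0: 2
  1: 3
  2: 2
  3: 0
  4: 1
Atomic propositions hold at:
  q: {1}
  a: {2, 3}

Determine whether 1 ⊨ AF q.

AF q: least fixpoint, start Z0 = {1}, add states with every successor in Z. Z1 = {1, 4}; fixed.
Sat(AF q) = {1, 4}
1 ∈ Sat(AF q) = {1, 4}, so the formula holds at 1.

Yes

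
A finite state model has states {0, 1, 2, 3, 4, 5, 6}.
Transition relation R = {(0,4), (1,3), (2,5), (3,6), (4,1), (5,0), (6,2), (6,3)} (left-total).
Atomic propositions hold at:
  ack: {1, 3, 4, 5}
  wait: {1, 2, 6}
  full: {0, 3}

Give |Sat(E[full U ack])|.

5

E[full U ack]: least fixpoint, start Z0 = Sat(ack) = {1, 3, 4, 5}, add states in Sat(full) with some successor in Z. Z1 = {0, 1, 3, 4, 5}; fixed.
Sat(E[full U ack]) = {0, 1, 3, 4, 5}
|Sat(E[full U ack])| = |{0, 1, 3, 4, 5}| = 5.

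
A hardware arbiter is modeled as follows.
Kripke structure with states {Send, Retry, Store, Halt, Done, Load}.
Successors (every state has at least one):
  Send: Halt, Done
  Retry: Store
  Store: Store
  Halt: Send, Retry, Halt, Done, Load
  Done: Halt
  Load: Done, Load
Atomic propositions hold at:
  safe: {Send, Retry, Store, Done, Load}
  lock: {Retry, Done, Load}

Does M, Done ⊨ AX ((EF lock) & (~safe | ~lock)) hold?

EF lock: least fixpoint, start Z0 = {Retry, Done, Load}, add states with some successor in Z. Z1 = {Send, Retry, Halt, Done, Load}; fixed.
Sat(EF lock) = {Send, Retry, Halt, Done, Load}
Sat(~safe) = {Halt}
Sat(~lock) = {Send, Store, Halt}
Sat(~safe | ~lock) = {Send, Store, Halt}
Sat((EF lock) & (~safe | ~lock)) = {Send, Halt}
Sat(AX ((EF lock) & (~safe | ~lock))) = {s : every successor in {Send, Halt}} = {Done}
Done ∈ Sat(AX ((EF lock) & (~safe | ~lock))) = {Done}, so the formula holds at Done.

Yes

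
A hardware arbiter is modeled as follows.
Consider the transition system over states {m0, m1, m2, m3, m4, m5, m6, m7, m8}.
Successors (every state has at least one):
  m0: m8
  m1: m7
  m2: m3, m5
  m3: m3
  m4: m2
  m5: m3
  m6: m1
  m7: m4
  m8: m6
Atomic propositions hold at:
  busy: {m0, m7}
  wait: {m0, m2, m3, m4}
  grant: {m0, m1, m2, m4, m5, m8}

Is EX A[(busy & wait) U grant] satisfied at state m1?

Sat(busy & wait) = {m0}
A[(busy & wait) U grant]: least fixpoint, start Z0 = Sat(grant) = {m0, m1, m2, m4, m5, m8}, add states in Sat(busy & wait) with every successor in Z. Already a fixed point.
Sat(A[(busy & wait) U grant]) = {m0, m1, m2, m4, m5, m8}
Sat(EX A[(busy & wait) U grant]) = {s : some successor in {m0, m1, m2, m4, m5, m8}} = {m0, m2, m4, m6, m7}
m1 ∉ Sat(EX A[(busy & wait) U grant]) = {m0, m2, m4, m6, m7}, so the formula does not hold at m1.

No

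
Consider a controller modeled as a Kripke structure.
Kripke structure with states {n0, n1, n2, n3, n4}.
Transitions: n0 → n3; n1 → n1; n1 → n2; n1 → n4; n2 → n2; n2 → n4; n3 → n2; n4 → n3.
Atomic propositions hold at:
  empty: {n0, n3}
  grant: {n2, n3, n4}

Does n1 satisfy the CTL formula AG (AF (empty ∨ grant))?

Sat(empty ∨ grant) = {n0, n2, n3, n4}
AF (empty ∨ grant): least fixpoint, start Z0 = {n0, n2, n3, n4}, add states with every successor in Z. Already a fixed point.
Sat(AF (empty ∨ grant)) = {n0, n2, n3, n4}
AG (AF (empty ∨ grant)): greatest fixpoint, start Z0 = {n0, n2, n3, n4}, keep only states in Sat with every successor in Z. Already a fixed point.
Sat(AG (AF (empty ∨ grant))) = {n0, n2, n3, n4}
n1 ∉ Sat(AG (AF (empty ∨ grant))) = {n0, n2, n3, n4}, so the formula does not hold at n1.

No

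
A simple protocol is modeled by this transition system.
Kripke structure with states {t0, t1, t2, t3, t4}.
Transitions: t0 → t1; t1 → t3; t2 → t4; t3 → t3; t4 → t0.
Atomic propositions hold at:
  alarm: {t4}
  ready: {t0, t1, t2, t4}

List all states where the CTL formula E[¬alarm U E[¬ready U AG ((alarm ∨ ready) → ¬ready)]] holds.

{t0, t1, t3}

Sat(¬alarm) = {t0, t1, t2, t3}
Sat(¬ready) = {t3}
Sat(alarm ∨ ready) = {t0, t1, t2, t4}
Sat((alarm ∨ ready) → ¬ready) = {t3}
AG ((alarm ∨ ready) → ¬ready): greatest fixpoint, start Z0 = {t3}, keep only states in Sat with every successor in Z. Already a fixed point.
Sat(AG ((alarm ∨ ready) → ¬ready)) = {t3}
E[¬ready U AG ((alarm ∨ ready) → ¬ready)]: least fixpoint, start Z0 = Sat(AG ((alarm ∨ ready) → ¬ready)) = {t3}, add states in Sat(¬ready) with some successor in Z. Already a fixed point.
Sat(E[¬ready U AG ((alarm ∨ ready) → ¬ready)]) = {t3}
E[¬alarm U E[¬ready U AG ((alarm ∨ ready) → ¬ready)]]: least fixpoint, start Z0 = Sat(E[¬ready U AG ((alarm ∨ ready) → ¬ready)]) = {t3}, add states in Sat(¬alarm) with some successor in Z. Z1 = {t1, t3}; Z2 = {t0, t1, t3}; fixed.
Sat(E[¬alarm U E[¬ready U AG ((alarm ∨ ready) → ¬ready)]]) = {t0, t1, t3}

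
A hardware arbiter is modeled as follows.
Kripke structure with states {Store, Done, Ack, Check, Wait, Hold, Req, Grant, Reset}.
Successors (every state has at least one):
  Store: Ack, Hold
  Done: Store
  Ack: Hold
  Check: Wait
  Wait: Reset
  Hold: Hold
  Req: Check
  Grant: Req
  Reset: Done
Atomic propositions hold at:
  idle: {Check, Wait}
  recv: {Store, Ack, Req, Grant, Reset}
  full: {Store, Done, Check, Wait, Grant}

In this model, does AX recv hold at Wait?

Sat(AX recv) = {s : every successor in {Store, Ack, Req, Grant, Reset}} = {Done, Wait, Grant}
Wait ∈ Sat(AX recv) = {Done, Wait, Grant}, so the formula holds at Wait.

Yes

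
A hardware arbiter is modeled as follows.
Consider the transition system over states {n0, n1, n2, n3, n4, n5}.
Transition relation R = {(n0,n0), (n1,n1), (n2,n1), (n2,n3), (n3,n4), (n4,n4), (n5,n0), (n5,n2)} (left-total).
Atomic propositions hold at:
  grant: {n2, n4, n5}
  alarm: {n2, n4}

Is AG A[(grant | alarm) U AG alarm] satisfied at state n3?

No

Sat(grant | alarm) = {n2, n4, n5}
AG alarm: greatest fixpoint, start Z0 = {n2, n4}, keep only states in Sat with every successor in Z. Z1 = {n4}; fixed.
Sat(AG alarm) = {n4}
A[(grant | alarm) U AG alarm]: least fixpoint, start Z0 = Sat(AG alarm) = {n4}, add states in Sat(grant | alarm) with every successor in Z. Already a fixed point.
Sat(A[(grant | alarm) U AG alarm]) = {n4}
AG A[(grant | alarm) U AG alarm]: greatest fixpoint, start Z0 = {n4}, keep only states in Sat with every successor in Z. Already a fixed point.
Sat(AG A[(grant | alarm) U AG alarm]) = {n4}
n3 ∉ Sat(AG A[(grant | alarm) U AG alarm]) = {n4}, so the formula does not hold at n3.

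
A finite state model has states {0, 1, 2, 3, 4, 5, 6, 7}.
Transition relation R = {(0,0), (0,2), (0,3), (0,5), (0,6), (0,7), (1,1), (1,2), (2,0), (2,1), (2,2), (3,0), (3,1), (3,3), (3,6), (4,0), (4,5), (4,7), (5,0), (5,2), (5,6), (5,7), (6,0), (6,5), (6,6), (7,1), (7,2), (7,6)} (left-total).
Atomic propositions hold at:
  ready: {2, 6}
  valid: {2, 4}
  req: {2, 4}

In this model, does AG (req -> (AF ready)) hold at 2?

Yes

AF ready: least fixpoint, start Z0 = {2, 6}, add states with every successor in Z. Already a fixed point.
Sat(AF ready) = {2, 6}
Sat(req -> (AF ready)) = {0, 1, 2, 3, 5, 6, 7}
AG (req -> (AF ready)): greatest fixpoint, start Z0 = {0, 1, 2, 3, 5, 6, 7}, keep only states in Sat with every successor in Z. Already a fixed point.
Sat(AG (req -> (AF ready))) = {0, 1, 2, 3, 5, 6, 7}
2 ∈ Sat(AG (req -> (AF ready))) = {0, 1, 2, 3, 5, 6, 7}, so the formula holds at 2.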